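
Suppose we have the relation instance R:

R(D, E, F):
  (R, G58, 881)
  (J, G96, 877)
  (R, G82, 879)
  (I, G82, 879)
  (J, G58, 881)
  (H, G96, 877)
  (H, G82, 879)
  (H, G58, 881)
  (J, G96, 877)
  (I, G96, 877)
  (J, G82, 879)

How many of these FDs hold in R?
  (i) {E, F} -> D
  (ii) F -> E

(i) {E, F} -> D: (E=G58, F=881): 3 rows → D takes values {R, J, H} — violation; (E=G96, F=877): 4 rows → D takes values {J, H, I} — violation; (E=G82, F=879): 4 rows → D takes values {R, I, H, J} — violation — fails.
(ii) F -> E: every LHS value maps to a single RHS value — holds.
1 of the 2 dependencies holds.

1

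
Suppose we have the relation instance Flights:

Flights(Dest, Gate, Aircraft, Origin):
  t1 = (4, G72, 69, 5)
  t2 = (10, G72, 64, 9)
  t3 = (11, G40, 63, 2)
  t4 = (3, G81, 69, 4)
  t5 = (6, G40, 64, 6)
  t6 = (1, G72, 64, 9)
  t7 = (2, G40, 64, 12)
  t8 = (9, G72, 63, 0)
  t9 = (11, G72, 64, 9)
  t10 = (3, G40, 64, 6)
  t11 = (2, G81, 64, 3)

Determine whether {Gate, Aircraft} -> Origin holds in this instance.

(Gate=G72, Aircraft=69): row 1 → Origin = 5 ✓
(Gate=G72, Aircraft=64): rows 2, 6, 9 → Origin = 9, 9, 9 ✓
(Gate=G40, Aircraft=63): row 3 → Origin = 2 ✓
(Gate=G81, Aircraft=69): row 4 → Origin = 4 ✓
(Gate=G40, Aircraft=64): rows 5, 7, 10 → Origin takes values {6, 12} — violation
(Gate=G72, Aircraft=63): row 8 → Origin = 0 ✓
(Gate=G81, Aircraft=64): row 11 → Origin = 3 ✓
Two rows agree on {Gate, Aircraft} but differ on Origin, so {Gate, Aircraft} -> Origin does not hold.

No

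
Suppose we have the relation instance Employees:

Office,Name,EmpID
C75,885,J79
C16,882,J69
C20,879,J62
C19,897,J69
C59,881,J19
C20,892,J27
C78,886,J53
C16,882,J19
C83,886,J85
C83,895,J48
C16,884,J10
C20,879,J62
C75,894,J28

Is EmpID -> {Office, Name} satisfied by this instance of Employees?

EmpID=J79: 1 row → {Office,Name} = (C75, 885) ✓
EmpID=J69: 2 rows → {Office,Name} takes values {(C16, 882), (C19, 897)} — violation
EmpID=J62: 2 rows → {Office,Name} = (C20, 879), (C20, 879) ✓
EmpID=J19: 2 rows → {Office,Name} takes values {(C59, 881), (C16, 882)} — violation
EmpID=J27: 1 row → {Office,Name} = (C20, 892) ✓
EmpID=J53: 1 row → {Office,Name} = (C78, 886) ✓
EmpID=J85: 1 row → {Office,Name} = (C83, 886) ✓
EmpID=J48: 1 row → {Office,Name} = (C83, 895) ✓
EmpID=J10: 1 row → {Office,Name} = (C16, 884) ✓
EmpID=J28: 1 row → {Office,Name} = (C75, 894) ✓
Two rows agree on EmpID but differ on {Office, Name}, so EmpID -> {Office, Name} does not hold.

No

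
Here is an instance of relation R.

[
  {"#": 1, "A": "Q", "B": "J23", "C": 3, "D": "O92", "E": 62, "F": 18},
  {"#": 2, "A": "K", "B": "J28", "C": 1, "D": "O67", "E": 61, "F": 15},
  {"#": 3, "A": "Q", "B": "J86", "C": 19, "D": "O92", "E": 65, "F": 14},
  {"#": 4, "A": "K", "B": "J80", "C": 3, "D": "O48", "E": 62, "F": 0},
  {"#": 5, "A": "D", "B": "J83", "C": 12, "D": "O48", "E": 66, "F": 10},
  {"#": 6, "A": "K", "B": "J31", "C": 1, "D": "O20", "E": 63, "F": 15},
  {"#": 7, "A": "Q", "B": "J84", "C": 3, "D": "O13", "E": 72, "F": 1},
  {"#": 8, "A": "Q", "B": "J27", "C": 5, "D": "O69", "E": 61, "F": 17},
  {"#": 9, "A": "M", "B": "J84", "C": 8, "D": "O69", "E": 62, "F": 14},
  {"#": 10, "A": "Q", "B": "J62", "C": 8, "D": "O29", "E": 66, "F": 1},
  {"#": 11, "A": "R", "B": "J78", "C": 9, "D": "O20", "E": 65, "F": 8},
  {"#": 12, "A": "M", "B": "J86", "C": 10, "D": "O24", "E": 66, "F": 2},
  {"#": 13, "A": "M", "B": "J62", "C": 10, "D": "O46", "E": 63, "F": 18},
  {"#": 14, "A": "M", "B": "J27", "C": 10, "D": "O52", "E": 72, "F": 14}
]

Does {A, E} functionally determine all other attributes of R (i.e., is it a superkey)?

Yes

All 14 rows have distinct {A, E} values, so {A, E} → (all attributes) holds and {A, E} is a superkey.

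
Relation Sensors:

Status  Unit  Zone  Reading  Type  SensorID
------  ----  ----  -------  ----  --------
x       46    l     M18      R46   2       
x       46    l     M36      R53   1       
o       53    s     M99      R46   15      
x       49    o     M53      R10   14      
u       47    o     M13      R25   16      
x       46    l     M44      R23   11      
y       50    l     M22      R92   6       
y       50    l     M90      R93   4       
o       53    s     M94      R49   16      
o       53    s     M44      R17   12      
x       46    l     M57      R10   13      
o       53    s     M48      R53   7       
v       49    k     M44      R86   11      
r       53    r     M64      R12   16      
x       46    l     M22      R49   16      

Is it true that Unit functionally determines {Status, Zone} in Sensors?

No

Unit=46: 5 rows → {Status,Zone} = (x, l), (x, l), (x, l), (x, l), (x, l) ✓
Unit=53: 5 rows → {Status,Zone} takes values {(o, s), (r, r)} — violation
Unit=49: 2 rows → {Status,Zone} takes values {(x, o), (v, k)} — violation
Unit=47: 1 row → {Status,Zone} = (u, o) ✓
Unit=50: 2 rows → {Status,Zone} = (y, l), (y, l) ✓
Two rows agree on Unit but differ on {Status, Zone}, so Unit → {Status, Zone} does not hold.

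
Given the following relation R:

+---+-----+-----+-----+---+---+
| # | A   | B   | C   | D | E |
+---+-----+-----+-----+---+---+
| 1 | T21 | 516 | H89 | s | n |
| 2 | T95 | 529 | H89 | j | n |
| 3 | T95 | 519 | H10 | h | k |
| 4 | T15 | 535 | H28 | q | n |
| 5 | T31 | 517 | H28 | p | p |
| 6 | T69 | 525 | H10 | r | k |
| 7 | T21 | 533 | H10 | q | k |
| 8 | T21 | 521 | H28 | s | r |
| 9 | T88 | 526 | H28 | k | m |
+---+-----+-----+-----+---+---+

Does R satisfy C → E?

C=H89: rows 1, 2 → E = n, n ✓
C=H10: rows 3, 6, 7 → E = k, k, k ✓
C=H28: rows 4, 5, 8, 9 → E takes values {n, p, r, m} — violation
Two rows agree on C but differ on E, so C → E does not hold.

No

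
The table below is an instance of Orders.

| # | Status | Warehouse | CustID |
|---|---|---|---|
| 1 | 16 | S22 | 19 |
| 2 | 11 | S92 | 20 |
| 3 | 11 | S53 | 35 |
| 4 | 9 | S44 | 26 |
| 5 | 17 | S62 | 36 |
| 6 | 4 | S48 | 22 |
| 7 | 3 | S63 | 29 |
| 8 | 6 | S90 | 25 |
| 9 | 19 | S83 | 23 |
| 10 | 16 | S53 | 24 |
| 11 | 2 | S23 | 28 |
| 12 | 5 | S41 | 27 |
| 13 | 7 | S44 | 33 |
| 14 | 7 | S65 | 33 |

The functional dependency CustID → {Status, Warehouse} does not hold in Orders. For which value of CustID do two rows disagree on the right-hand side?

CustID=19: row 1 → {Status,Warehouse} = (16, S22) ✓
CustID=20: row 2 → {Status,Warehouse} = (11, S92) ✓
CustID=35: row 3 → {Status,Warehouse} = (11, S53) ✓
CustID=26: row 4 → {Status,Warehouse} = (9, S44) ✓
CustID=36: row 5 → {Status,Warehouse} = (17, S62) ✓
CustID=22: row 6 → {Status,Warehouse} = (4, S48) ✓
CustID=29: row 7 → {Status,Warehouse} = (3, S63) ✓
CustID=25: row 8 → {Status,Warehouse} = (6, S90) ✓
CustID=23: row 9 → {Status,Warehouse} = (19, S83) ✓
CustID=24: row 10 → {Status,Warehouse} = (16, S53) ✓
CustID=28: row 11 → {Status,Warehouse} = (2, S23) ✓
CustID=27: row 12 → {Status,Warehouse} = (5, S41) ✓
CustID=33: rows 13, 14 → {Status,Warehouse} takes values {(7, S44), (7, S65)} — violation
The only CustID value with inconsistent RHS is CustID=33.

33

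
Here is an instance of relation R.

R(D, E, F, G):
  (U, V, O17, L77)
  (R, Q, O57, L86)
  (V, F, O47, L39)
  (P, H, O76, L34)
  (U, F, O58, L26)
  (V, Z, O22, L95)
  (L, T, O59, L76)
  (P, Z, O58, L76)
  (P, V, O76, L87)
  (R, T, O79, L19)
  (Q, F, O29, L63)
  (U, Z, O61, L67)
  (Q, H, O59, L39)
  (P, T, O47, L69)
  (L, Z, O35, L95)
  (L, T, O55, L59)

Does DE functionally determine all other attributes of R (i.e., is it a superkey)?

No

Two distinct rows share (D=L, E=T), so DE does not determine every attribute — not a superkey.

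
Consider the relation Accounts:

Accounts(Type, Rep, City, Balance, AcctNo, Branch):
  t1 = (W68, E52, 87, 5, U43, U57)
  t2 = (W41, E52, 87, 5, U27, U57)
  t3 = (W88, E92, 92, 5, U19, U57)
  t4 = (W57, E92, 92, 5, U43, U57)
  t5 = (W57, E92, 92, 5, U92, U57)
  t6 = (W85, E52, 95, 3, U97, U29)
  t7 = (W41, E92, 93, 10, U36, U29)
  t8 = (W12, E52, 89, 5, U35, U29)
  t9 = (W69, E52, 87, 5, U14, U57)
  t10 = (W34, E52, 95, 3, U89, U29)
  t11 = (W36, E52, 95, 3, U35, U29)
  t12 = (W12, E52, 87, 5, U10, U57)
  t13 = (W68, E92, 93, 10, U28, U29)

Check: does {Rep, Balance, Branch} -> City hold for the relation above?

Yes

(Rep=E52, Balance=5, Branch=U57): rows 1, 2, 9, 12 → City = 87, 87, 87, 87 ✓
(Rep=E92, Balance=5, Branch=U57): rows 3, 4, 5 → City = 92, 92, 92 ✓
(Rep=E52, Balance=3, Branch=U29): rows 6, 10, 11 → City = 95, 95, 95 ✓
(Rep=E92, Balance=10, Branch=U29): rows 7, 13 → City = 93, 93 ✓
(Rep=E52, Balance=5, Branch=U29): row 8 → City = 89 ✓
Every {Rep, Balance, Branch} value is associated with a single City value, so {Rep, Balance, Branch} -> City holds.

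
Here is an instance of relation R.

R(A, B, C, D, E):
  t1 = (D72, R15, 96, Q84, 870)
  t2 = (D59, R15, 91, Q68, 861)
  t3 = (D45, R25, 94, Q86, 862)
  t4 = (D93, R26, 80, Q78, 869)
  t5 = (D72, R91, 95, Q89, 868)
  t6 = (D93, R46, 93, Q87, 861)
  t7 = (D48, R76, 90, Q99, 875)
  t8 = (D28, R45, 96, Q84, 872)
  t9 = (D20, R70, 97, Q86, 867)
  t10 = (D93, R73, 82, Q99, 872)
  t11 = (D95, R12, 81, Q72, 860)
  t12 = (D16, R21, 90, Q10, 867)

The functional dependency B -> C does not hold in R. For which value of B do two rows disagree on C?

B=R15: rows 1, 2 → C takes values {96, 91} — violation
B=R25: row 3 → C = 94 ✓
B=R26: row 4 → C = 80 ✓
B=R91: row 5 → C = 95 ✓
B=R46: row 6 → C = 93 ✓
B=R76: row 7 → C = 90 ✓
B=R45: row 8 → C = 96 ✓
B=R70: row 9 → C = 97 ✓
B=R73: row 10 → C = 82 ✓
B=R12: row 11 → C = 81 ✓
B=R21: row 12 → C = 90 ✓
The only B value with inconsistent C is B=R15.

R15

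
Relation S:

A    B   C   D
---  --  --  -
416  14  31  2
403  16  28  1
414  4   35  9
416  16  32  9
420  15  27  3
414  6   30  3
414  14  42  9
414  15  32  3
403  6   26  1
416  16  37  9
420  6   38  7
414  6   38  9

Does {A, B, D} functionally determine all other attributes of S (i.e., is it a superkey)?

No

Two distinct rows share (A=416, B=16, D=9), so {A, B, D} does not determine every attribute — not a superkey.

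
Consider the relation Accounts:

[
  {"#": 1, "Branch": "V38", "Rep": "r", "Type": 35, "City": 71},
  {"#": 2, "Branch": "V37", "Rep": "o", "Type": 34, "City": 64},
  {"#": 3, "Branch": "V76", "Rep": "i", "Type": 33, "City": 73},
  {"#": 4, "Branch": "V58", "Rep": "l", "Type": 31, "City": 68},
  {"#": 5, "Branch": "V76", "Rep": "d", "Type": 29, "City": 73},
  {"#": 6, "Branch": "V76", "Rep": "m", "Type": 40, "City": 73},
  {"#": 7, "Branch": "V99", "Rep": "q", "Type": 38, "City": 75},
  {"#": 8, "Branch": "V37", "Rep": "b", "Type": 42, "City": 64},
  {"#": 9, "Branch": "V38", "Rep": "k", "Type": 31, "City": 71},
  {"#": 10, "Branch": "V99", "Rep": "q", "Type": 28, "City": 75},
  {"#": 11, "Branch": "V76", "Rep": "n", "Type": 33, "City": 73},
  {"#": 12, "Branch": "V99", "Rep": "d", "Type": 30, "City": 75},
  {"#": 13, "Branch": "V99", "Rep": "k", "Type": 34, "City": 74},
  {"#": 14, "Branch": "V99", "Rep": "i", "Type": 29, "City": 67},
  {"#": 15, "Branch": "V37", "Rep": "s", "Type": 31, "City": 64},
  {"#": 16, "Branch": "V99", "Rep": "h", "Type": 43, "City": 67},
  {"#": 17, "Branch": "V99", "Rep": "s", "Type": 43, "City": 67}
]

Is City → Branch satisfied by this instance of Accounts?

Yes

City=71: rows 1, 9 → Branch = V38, V38 ✓
City=64: rows 2, 8, 15 → Branch = V37, V37, V37 ✓
City=73: rows 3, 5, 6, 11 → Branch = V76, V76, V76, V76 ✓
City=68: row 4 → Branch = V58 ✓
City=75: rows 7, 10, 12 → Branch = V99, V99, V99 ✓
City=74: row 13 → Branch = V99 ✓
City=67: rows 14, 16, 17 → Branch = V99, V99, V99 ✓
Every City value is associated with a single Branch value, so City → Branch holds.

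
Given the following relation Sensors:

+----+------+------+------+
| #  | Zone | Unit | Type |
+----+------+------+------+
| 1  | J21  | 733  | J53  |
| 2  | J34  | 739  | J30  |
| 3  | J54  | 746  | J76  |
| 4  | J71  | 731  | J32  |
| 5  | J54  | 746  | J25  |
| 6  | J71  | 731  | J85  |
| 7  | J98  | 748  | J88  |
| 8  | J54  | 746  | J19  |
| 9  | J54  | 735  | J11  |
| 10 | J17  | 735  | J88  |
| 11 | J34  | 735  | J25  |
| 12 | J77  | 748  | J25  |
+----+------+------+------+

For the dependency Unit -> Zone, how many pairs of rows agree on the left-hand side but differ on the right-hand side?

4

Unit=746: all 3 rows agree on Zone — 0 pairs.
Unit=731: all 2 rows agree on Zone — 0 pairs.
Unit=748: violating pairs (7,12) — 1 pair.
Unit=735: violating pairs (9,10), (9,11), (10,11) — 3 pairs.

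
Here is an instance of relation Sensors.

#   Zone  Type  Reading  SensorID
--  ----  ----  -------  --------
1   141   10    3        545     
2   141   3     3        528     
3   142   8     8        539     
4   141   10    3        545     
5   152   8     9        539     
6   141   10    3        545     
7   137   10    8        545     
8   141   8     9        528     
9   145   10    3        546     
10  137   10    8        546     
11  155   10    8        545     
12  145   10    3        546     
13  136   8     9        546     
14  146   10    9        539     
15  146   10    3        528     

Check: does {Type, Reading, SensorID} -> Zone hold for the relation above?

No

(Type=10, Reading=3, SensorID=545): rows 1, 4, 6 → Zone = 141, 141, 141 ✓
(Type=3, Reading=3, SensorID=528): row 2 → Zone = 141 ✓
(Type=8, Reading=8, SensorID=539): row 3 → Zone = 142 ✓
(Type=8, Reading=9, SensorID=539): row 5 → Zone = 152 ✓
(Type=10, Reading=8, SensorID=545): rows 7, 11 → Zone takes values {137, 155} — violation
(Type=8, Reading=9, SensorID=528): row 8 → Zone = 141 ✓
(Type=10, Reading=3, SensorID=546): rows 9, 12 → Zone = 145, 145 ✓
(Type=10, Reading=8, SensorID=546): row 10 → Zone = 137 ✓
(Type=8, Reading=9, SensorID=546): row 13 → Zone = 136 ✓
(Type=10, Reading=9, SensorID=539): row 14 → Zone = 146 ✓
(Type=10, Reading=3, SensorID=528): row 15 → Zone = 146 ✓
Two rows agree on {Type, Reading, SensorID} but differ on Zone, so {Type, Reading, SensorID} -> Zone does not hold.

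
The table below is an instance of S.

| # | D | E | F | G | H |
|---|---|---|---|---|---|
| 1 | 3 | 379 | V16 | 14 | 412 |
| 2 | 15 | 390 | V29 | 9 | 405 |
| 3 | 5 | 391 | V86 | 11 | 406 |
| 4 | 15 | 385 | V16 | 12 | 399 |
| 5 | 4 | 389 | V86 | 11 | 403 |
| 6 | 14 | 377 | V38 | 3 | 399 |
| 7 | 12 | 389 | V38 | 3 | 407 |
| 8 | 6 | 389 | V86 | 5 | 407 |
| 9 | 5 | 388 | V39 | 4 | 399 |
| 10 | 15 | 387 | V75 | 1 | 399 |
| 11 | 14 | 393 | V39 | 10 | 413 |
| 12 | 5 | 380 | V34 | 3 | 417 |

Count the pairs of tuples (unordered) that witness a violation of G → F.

2

G=11: all 2 rows agree on F — 0 pairs.
G=3: violating pairs (6,12), (7,12) — 2 pairs.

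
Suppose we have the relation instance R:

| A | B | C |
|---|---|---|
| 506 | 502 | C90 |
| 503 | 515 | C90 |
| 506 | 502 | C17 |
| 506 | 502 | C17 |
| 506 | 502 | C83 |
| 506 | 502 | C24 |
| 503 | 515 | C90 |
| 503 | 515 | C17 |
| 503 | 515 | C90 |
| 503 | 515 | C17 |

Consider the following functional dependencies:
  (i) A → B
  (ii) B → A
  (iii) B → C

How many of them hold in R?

2

(i) A → B: every LHS value maps to a single RHS value — holds.
(ii) B → A: every LHS value maps to a single RHS value — holds.
(iii) B → C: B=502: 5 rows → C takes values {C90, C17, C83, C24} — violation; B=515: 5 rows → C takes values {C90, C17} — violation — fails.
2 of the 3 dependencies hold.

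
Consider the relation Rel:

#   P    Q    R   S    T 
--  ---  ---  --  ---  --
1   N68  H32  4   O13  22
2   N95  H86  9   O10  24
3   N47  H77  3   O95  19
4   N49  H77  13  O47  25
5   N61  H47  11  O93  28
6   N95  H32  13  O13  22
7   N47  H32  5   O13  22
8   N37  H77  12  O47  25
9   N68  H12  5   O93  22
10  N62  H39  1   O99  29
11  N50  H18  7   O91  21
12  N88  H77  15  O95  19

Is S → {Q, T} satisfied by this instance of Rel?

S=O13: rows 1, 6, 7 → {Q,T} = (H32, 22), (H32, 22), (H32, 22) ✓
S=O10: row 2 → {Q,T} = (H86, 24) ✓
S=O95: rows 3, 12 → {Q,T} = (H77, 19), (H77, 19) ✓
S=O47: rows 4, 8 → {Q,T} = (H77, 25), (H77, 25) ✓
S=O93: rows 5, 9 → {Q,T} takes values {(H47, 28), (H12, 22)} — violation
S=O99: row 10 → {Q,T} = (H39, 29) ✓
S=O91: row 11 → {Q,T} = (H18, 21) ✓
Two rows agree on S but differ on {Q, T}, so S → {Q, T} does not hold.

No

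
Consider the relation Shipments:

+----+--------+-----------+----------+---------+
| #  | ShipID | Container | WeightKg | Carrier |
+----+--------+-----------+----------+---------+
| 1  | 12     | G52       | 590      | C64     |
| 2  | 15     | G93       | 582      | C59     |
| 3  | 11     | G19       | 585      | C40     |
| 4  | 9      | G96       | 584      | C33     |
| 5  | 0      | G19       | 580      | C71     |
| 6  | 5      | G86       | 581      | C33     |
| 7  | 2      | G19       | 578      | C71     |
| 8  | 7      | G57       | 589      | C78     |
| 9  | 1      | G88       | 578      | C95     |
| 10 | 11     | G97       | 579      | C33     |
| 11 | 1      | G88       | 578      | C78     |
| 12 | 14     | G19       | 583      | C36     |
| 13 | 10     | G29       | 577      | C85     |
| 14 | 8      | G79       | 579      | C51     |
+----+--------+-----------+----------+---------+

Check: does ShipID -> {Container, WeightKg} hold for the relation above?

ShipID=12: row 1 → {Container,WeightKg} = (G52, 590) ✓
ShipID=15: row 2 → {Container,WeightKg} = (G93, 582) ✓
ShipID=11: rows 3, 10 → {Container,WeightKg} takes values {(G19, 585), (G97, 579)} — violation
ShipID=9: row 4 → {Container,WeightKg} = (G96, 584) ✓
ShipID=0: row 5 → {Container,WeightKg} = (G19, 580) ✓
ShipID=5: row 6 → {Container,WeightKg} = (G86, 581) ✓
ShipID=2: row 7 → {Container,WeightKg} = (G19, 578) ✓
ShipID=7: row 8 → {Container,WeightKg} = (G57, 589) ✓
ShipID=1: rows 9, 11 → {Container,WeightKg} = (G88, 578), (G88, 578) ✓
ShipID=14: row 12 → {Container,WeightKg} = (G19, 583) ✓
ShipID=10: row 13 → {Container,WeightKg} = (G29, 577) ✓
ShipID=8: row 14 → {Container,WeightKg} = (G79, 579) ✓
Two rows agree on ShipID but differ on {Container, WeightKg}, so ShipID -> {Container, WeightKg} does not hold.

No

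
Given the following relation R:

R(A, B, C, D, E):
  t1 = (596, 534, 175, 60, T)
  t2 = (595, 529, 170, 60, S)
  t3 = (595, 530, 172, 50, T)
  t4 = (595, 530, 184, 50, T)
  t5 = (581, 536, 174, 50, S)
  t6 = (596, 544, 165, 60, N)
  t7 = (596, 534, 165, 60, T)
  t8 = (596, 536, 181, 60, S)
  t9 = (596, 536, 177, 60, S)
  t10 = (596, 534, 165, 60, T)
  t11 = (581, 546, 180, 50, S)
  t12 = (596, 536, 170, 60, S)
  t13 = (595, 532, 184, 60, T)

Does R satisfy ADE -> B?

No

(A=596, D=60, E=T): rows 1, 7, 10 → B = 534, 534, 534 ✓
(A=595, D=60, E=S): row 2 → B = 529 ✓
(A=595, D=50, E=T): rows 3, 4 → B = 530, 530 ✓
(A=581, D=50, E=S): rows 5, 11 → B takes values {536, 546} — violation
(A=596, D=60, E=N): row 6 → B = 544 ✓
(A=596, D=60, E=S): rows 8, 9, 12 → B = 536, 536, 536 ✓
(A=595, D=60, E=T): row 13 → B = 532 ✓
Two rows agree on ADE but differ on B, so ADE -> B does not hold.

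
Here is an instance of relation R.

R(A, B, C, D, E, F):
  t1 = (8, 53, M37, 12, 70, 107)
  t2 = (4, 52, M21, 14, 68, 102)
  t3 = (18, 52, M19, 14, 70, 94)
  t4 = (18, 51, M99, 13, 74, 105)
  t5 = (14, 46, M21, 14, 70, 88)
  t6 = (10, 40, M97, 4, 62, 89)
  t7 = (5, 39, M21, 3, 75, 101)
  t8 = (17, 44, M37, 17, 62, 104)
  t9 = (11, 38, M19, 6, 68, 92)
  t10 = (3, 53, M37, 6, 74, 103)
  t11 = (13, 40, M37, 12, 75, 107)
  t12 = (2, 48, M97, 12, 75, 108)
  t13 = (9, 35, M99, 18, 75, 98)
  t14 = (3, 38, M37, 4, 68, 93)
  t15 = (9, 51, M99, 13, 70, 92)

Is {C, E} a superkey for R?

Yes

All 15 rows have distinct {C, E} values, so {C, E} → (all attributes) holds and {C, E} is a superkey.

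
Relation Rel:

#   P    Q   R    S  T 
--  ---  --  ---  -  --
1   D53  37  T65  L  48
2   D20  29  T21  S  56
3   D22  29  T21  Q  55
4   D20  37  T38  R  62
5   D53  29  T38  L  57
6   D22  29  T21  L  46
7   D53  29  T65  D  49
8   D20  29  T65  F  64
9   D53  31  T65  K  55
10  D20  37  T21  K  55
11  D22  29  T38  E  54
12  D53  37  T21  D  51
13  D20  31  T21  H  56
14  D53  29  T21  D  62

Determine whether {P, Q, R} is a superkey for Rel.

No

Rows 3 and 6 have the same {P, Q, R} value (P=D22, Q=29, R=T21) but are distinct tuples, so {P, Q, R} does not determine every attribute — not a superkey.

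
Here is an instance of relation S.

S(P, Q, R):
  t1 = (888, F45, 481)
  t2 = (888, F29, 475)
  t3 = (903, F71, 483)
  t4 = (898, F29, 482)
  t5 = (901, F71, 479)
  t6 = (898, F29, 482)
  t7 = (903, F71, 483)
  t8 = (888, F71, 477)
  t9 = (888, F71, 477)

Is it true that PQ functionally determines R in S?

(P=888, Q=F45): row 1 → R = 481 ✓
(P=888, Q=F29): row 2 → R = 475 ✓
(P=903, Q=F71): rows 3, 7 → R = 483, 483 ✓
(P=898, Q=F29): rows 4, 6 → R = 482, 482 ✓
(P=901, Q=F71): row 5 → R = 479 ✓
(P=888, Q=F71): rows 8, 9 → R = 477, 477 ✓
Every PQ value is associated with a single R value, so PQ -> R holds.

Yes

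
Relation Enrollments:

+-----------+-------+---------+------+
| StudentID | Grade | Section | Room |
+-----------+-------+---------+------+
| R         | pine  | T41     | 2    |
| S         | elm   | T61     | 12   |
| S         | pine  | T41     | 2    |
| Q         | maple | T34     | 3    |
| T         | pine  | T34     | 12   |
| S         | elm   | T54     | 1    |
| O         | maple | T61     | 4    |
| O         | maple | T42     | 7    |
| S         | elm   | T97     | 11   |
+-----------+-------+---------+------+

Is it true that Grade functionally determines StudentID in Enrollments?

No

Grade=pine: 3 rows → StudentID takes values {R, S, T} — violation
Grade=elm: 3 rows → StudentID = S, S, S ✓
Grade=maple: 3 rows → StudentID takes values {Q, O} — violation
Two rows agree on Grade but differ on StudentID, so Grade -> StudentID does not hold.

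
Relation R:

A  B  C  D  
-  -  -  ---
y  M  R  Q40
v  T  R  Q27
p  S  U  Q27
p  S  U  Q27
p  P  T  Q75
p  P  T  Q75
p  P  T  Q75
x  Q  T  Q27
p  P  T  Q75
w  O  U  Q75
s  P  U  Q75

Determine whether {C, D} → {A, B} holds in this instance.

No

(C=R, D=Q40): 1 row → {A,B} = (y, M) ✓
(C=R, D=Q27): 1 row → {A,B} = (v, T) ✓
(C=U, D=Q27): 2 rows → {A,B} = (p, S), (p, S) ✓
(C=T, D=Q75): 4 rows → {A,B} = (p, P), (p, P), (p, P), (p, P) ✓
(C=T, D=Q27): 1 row → {A,B} = (x, Q) ✓
(C=U, D=Q75): 2 rows → {A,B} takes values {(w, O), (s, P)} — violation
Two rows agree on {C, D} but differ on {A, B}, so {C, D} → {A, B} does not hold.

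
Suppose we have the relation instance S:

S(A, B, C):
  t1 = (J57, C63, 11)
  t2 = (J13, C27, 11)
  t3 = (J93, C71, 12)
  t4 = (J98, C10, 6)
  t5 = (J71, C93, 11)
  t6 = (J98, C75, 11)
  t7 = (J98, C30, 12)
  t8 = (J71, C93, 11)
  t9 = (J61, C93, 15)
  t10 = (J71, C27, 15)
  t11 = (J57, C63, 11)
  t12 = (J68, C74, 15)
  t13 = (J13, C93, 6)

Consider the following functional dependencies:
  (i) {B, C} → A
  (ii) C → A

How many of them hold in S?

(i) {B, C} → A: every LHS value maps to a single RHS value — holds.
(ii) C → A: C=11: rows 1, 2, 5, 6, 8, 11 → A takes values {J57, J13, J71, J98} — violation; C=12: rows 3, 7 → A takes values {J93, J98} — violation; C=6: rows 4, 13 → A takes values {J98, J13} — violation; C=15: rows 9, 10, 12 → A takes values {J61, J71, J68} — violation — fails.
1 of the 2 dependencies holds.

1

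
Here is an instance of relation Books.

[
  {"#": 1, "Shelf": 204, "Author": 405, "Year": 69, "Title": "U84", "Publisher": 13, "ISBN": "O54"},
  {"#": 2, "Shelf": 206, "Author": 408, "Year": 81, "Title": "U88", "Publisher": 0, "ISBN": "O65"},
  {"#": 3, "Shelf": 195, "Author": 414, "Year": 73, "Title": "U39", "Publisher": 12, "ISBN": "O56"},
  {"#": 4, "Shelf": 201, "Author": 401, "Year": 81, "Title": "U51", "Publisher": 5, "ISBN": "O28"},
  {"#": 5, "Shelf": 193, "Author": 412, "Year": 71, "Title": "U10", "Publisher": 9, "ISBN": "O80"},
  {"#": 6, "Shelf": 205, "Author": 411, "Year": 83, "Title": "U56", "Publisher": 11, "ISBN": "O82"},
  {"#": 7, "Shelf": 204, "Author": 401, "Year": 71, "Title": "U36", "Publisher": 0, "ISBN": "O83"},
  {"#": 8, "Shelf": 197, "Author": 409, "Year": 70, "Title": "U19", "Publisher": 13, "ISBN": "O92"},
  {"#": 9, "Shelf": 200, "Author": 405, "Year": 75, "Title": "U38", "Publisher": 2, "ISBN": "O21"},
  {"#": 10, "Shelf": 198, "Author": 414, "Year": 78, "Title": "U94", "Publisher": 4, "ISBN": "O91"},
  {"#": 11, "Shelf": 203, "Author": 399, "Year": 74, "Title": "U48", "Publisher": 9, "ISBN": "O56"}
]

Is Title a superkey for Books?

Yes

All 11 rows have distinct Title values, so Title → (all attributes) holds and Title is a superkey.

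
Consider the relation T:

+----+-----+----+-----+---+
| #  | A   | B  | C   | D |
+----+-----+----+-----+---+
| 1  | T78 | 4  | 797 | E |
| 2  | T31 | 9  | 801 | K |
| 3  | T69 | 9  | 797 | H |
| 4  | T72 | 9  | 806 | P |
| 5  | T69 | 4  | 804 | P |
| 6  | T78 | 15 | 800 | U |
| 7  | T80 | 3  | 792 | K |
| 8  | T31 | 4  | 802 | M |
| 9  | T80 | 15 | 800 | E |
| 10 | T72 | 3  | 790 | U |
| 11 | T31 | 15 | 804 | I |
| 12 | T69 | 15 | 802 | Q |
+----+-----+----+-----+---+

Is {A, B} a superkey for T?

All 12 rows have distinct {A, B} values, so {A, B} → (all attributes) holds and {A, B} is a superkey.

Yes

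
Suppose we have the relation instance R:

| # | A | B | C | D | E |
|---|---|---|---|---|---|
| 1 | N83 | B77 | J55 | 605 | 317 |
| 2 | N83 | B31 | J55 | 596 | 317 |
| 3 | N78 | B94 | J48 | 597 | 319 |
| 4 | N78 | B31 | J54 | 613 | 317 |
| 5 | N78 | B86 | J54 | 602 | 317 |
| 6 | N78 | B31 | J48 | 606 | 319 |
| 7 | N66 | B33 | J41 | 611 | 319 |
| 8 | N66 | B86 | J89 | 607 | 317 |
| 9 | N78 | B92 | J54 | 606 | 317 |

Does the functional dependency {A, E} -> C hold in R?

Yes

(A=N83, E=317): rows 1, 2 → C = J55, J55 ✓
(A=N78, E=319): rows 3, 6 → C = J48, J48 ✓
(A=N78, E=317): rows 4, 5, 9 → C = J54, J54, J54 ✓
(A=N66, E=319): row 7 → C = J41 ✓
(A=N66, E=317): row 8 → C = J89 ✓
Every {A, E} value is associated with a single C value, so {A, E} -> C holds.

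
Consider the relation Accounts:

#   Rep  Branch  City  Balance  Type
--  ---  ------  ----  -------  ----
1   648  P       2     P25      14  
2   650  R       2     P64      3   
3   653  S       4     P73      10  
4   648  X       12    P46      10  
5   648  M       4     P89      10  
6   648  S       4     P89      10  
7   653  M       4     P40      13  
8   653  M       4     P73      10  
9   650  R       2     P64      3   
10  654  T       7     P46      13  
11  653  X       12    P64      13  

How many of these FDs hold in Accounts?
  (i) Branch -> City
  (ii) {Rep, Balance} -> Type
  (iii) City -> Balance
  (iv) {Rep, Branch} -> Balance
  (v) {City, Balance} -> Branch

(i) Branch -> City: every LHS value maps to a single RHS value — holds.
(ii) {Rep, Balance} -> Type: every LHS value maps to a single RHS value — holds.
(iii) City -> Balance: City=2: rows 1, 2, 9 → Balance takes values {P25, P64} — violation; City=4: rows 3, 5, 6, 7, 8 → Balance takes values {P73, P89, P40} — violation; City=12: rows 4, 11 → Balance takes values {P46, P64} — violation — fails.
(iv) {Rep, Branch} -> Balance: (Rep=653, Branch=M): rows 7, 8 → Balance takes values {P40, P73} — violation — fails.
(v) {City, Balance} -> Branch: (City=4, Balance=P73): rows 3, 8 → Branch takes values {S, M} — violation; (City=4, Balance=P89): rows 5, 6 → Branch takes values {M, S} — violation — fails.
2 of the 5 dependencies hold.

2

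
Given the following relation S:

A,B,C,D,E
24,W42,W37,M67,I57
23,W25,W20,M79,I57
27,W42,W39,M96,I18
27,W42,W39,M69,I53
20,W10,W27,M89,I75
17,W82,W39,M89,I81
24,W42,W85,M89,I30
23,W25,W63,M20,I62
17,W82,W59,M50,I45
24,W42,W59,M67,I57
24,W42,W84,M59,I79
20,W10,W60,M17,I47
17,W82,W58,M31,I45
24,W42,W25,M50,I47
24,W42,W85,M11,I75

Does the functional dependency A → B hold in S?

A=24: 6 rows → B = W42, W42, W42, W42, W42, W42 ✓
A=23: 2 rows → B = W25, W25 ✓
A=27: 2 rows → B = W42, W42 ✓
A=20: 2 rows → B = W10, W10 ✓
A=17: 3 rows → B = W82, W82, W82 ✓
Every A value is associated with a single B value, so A → B holds.

Yes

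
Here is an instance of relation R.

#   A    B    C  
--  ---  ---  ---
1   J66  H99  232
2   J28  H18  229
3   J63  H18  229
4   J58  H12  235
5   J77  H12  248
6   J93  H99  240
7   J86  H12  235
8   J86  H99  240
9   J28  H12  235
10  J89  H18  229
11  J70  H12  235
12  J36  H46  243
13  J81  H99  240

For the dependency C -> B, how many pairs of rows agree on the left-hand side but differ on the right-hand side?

0

C=229: all 3 rows agree on B — 0 pairs.
C=235: all 4 rows agree on B — 0 pairs.
C=240: all 3 rows agree on B — 0 pairs.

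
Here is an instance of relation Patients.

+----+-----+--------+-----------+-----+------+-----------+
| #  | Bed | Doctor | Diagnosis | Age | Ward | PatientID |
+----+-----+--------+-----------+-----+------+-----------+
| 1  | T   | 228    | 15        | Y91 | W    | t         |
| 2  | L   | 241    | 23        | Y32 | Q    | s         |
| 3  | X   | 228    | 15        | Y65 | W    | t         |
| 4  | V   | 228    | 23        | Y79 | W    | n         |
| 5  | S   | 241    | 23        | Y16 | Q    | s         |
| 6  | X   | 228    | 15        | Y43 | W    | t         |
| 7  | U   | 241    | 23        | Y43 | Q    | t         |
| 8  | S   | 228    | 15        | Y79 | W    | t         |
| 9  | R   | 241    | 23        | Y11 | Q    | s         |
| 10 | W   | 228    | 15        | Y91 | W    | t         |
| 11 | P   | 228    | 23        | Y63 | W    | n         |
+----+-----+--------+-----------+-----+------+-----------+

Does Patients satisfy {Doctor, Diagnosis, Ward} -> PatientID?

No

(Doctor=228, Diagnosis=15, Ward=W): rows 1, 3, 6, 8, 10 → PatientID = t, t, t, t, t ✓
(Doctor=241, Diagnosis=23, Ward=Q): rows 2, 5, 7, 9 → PatientID takes values {s, t} — violation
(Doctor=228, Diagnosis=23, Ward=W): rows 4, 11 → PatientID = n, n ✓
Two rows agree on {Doctor, Diagnosis, Ward} but differ on PatientID, so {Doctor, Diagnosis, Ward} -> PatientID does not hold.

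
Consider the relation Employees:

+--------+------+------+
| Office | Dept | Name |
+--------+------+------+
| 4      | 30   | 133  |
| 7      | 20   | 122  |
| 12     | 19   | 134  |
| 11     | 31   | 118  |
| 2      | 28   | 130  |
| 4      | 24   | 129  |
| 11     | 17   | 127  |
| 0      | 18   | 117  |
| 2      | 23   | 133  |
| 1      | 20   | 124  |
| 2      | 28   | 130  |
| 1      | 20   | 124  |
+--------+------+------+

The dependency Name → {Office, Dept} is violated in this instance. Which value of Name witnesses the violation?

133

Name=133: 2 rows → {Office,Dept} takes values {(4, 30), (2, 23)} — violation
Name=122: 1 row → {Office,Dept} = (7, 20) ✓
Name=134: 1 row → {Office,Dept} = (12, 19) ✓
Name=118: 1 row → {Office,Dept} = (11, 31) ✓
Name=130: 2 rows → {Office,Dept} = (2, 28), (2, 28) ✓
Name=129: 1 row → {Office,Dept} = (4, 24) ✓
Name=127: 1 row → {Office,Dept} = (11, 17) ✓
Name=117: 1 row → {Office,Dept} = (0, 18) ✓
Name=124: 2 rows → {Office,Dept} = (1, 20), (1, 20) ✓
The only Name value with inconsistent RHS is Name=133.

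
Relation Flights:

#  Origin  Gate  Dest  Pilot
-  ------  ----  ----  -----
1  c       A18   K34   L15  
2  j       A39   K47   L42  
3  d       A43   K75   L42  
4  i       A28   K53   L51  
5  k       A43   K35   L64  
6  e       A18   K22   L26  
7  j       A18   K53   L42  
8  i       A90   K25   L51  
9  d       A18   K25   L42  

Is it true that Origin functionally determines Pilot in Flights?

Yes

Origin=c: row 1 → Pilot = L15 ✓
Origin=j: rows 2, 7 → Pilot = L42, L42 ✓
Origin=d: rows 3, 9 → Pilot = L42, L42 ✓
Origin=i: rows 4, 8 → Pilot = L51, L51 ✓
Origin=k: row 5 → Pilot = L64 ✓
Origin=e: row 6 → Pilot = L26 ✓
Every Origin value is associated with a single Pilot value, so Origin → Pilot holds.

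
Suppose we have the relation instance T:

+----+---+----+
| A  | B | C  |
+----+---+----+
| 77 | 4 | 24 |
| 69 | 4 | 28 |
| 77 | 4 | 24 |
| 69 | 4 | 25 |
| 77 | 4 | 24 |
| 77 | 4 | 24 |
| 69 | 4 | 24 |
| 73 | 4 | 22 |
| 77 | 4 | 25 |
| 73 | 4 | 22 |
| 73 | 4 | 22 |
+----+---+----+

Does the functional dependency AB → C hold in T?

(A=77, B=4): 5 rows → C takes values {24, 25} — violation
(A=69, B=4): 3 rows → C takes values {28, 25, 24} — violation
(A=73, B=4): 3 rows → C = 22, 22, 22 ✓
Two rows agree on AB but differ on C, so AB → C does not hold.

No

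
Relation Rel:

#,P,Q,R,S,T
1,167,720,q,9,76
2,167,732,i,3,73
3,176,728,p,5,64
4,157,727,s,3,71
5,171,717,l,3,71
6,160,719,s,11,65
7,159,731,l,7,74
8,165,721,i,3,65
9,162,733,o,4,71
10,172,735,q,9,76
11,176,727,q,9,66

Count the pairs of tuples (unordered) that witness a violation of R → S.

R=q: all 3 rows agree on S — 0 pairs.
R=i: all 2 rows agree on S — 0 pairs.
R=s: violating pairs (4,6) — 1 pair.
R=l: violating pairs (5,7) — 1 pair.

2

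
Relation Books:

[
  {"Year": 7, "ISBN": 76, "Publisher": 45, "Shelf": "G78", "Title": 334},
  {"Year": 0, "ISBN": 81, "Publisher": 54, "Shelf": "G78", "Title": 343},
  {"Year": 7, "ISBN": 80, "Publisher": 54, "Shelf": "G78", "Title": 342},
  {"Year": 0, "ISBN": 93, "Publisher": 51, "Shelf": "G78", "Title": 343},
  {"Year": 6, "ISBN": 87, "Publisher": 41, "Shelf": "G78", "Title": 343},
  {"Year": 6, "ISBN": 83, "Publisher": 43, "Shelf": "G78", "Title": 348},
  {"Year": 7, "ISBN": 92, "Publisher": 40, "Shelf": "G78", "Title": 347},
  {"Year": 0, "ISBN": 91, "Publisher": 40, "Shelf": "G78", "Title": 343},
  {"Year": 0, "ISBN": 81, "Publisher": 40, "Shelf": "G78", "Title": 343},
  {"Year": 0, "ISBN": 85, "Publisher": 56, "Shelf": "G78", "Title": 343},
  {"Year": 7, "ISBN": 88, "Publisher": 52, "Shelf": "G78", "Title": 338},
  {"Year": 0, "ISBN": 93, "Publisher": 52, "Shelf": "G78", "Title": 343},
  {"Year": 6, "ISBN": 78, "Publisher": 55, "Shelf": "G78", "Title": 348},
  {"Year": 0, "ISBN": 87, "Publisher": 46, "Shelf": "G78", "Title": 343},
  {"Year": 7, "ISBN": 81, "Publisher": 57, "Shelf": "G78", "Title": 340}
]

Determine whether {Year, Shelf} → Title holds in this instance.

No

(Year=7, Shelf=G78): 5 rows → Title takes values {334, 342, 347, 338, 340} — violation
(Year=0, Shelf=G78): 7 rows → Title = 343, 343, 343, 343, 343, 343, 343 ✓
(Year=6, Shelf=G78): 3 rows → Title takes values {343, 348} — violation
Two rows agree on {Year, Shelf} but differ on Title, so {Year, Shelf} → Title does not hold.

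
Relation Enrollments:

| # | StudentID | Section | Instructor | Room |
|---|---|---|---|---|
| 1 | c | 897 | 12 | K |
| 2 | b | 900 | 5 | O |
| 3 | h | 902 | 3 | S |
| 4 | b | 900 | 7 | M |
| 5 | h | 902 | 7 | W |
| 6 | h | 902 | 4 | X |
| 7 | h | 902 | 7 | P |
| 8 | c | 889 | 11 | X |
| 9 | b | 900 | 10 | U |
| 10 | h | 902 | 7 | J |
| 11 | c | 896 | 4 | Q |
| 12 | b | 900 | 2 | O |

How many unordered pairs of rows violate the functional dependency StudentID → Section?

StudentID=c: violating pairs (1,8), (1,11), (8,11) — 3 pairs.
StudentID=b: all 4 rows agree on Section — 0 pairs.
StudentID=h: all 5 rows agree on Section — 0 pairs.

3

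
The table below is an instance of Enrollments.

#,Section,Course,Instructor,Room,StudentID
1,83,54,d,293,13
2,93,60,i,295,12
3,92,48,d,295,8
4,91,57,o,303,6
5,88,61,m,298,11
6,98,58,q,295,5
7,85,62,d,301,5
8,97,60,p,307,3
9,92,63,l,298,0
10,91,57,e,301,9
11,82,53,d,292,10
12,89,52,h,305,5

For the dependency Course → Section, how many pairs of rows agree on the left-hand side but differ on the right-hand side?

Course=60: violating pairs (2,8) — 1 pair.
Course=57: all 2 rows agree on Section — 0 pairs.

1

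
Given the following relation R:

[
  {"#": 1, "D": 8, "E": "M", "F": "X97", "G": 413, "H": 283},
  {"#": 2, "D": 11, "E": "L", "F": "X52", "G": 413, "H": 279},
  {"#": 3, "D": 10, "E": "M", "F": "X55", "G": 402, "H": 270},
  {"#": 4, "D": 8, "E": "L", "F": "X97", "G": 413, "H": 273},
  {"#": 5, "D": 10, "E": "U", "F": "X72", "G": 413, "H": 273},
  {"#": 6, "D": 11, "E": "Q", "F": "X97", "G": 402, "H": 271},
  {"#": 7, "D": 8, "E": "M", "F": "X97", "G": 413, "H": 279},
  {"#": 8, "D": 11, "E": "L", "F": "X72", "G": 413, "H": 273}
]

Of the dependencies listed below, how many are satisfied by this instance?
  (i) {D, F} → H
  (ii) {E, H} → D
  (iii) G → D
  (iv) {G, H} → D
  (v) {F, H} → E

0

(i) {D, F} → H: (D=8, F=X97): rows 1, 4, 7 → H takes values {283, 273, 279} — violation — fails.
(ii) {E, H} → D: (E=L, H=273): rows 4, 8 → D takes values {8, 11} — violation — fails.
(iii) G → D: G=413: rows 1, 2, 4, 5, 7, 8 → D takes values {8, 11, 10} — violation; G=402: rows 3, 6 → D takes values {10, 11} — violation — fails.
(iv) {G, H} → D: (G=413, H=279): rows 2, 7 → D takes values {11, 8} — violation; (G=413, H=273): rows 4, 5, 8 → D takes values {8, 10, 11} — violation — fails.
(v) {F, H} → E: (F=X72, H=273): rows 5, 8 → E takes values {U, L} — violation — fails.
None of the 5 dependencies hold.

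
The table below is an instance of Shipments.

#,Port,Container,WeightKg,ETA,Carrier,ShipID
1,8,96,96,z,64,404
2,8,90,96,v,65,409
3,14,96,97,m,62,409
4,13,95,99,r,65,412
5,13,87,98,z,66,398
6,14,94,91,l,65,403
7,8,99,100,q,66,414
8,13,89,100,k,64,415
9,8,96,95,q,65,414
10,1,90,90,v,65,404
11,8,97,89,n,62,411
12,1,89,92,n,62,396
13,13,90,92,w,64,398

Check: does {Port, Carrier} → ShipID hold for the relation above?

No

(Port=8, Carrier=64): row 1 → ShipID = 404 ✓
(Port=8, Carrier=65): rows 2, 9 → ShipID takes values {409, 414} — violation
(Port=14, Carrier=62): row 3 → ShipID = 409 ✓
(Port=13, Carrier=65): row 4 → ShipID = 412 ✓
(Port=13, Carrier=66): row 5 → ShipID = 398 ✓
(Port=14, Carrier=65): row 6 → ShipID = 403 ✓
(Port=8, Carrier=66): row 7 → ShipID = 414 ✓
(Port=13, Carrier=64): rows 8, 13 → ShipID takes values {415, 398} — violation
(Port=1, Carrier=65): row 10 → ShipID = 404 ✓
(Port=8, Carrier=62): row 11 → ShipID = 411 ✓
(Port=1, Carrier=62): row 12 → ShipID = 396 ✓
Two rows agree on {Port, Carrier} but differ on ShipID, so {Port, Carrier} → ShipID does not hold.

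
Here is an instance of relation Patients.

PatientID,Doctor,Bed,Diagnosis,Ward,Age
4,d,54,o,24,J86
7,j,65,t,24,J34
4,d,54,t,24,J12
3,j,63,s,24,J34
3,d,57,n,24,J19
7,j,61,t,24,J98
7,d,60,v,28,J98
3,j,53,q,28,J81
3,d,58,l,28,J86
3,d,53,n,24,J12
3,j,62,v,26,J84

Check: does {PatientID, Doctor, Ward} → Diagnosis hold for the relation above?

No

(PatientID=4, Doctor=d, Ward=24): 2 rows → Diagnosis takes values {o, t} — violation
(PatientID=7, Doctor=j, Ward=24): 2 rows → Diagnosis = t, t ✓
(PatientID=3, Doctor=j, Ward=24): 1 row → Diagnosis = s ✓
(PatientID=3, Doctor=d, Ward=24): 2 rows → Diagnosis = n, n ✓
(PatientID=7, Doctor=d, Ward=28): 1 row → Diagnosis = v ✓
(PatientID=3, Doctor=j, Ward=28): 1 row → Diagnosis = q ✓
(PatientID=3, Doctor=d, Ward=28): 1 row → Diagnosis = l ✓
(PatientID=3, Doctor=j, Ward=26): 1 row → Diagnosis = v ✓
Two rows agree on {PatientID, Doctor, Ward} but differ on Diagnosis, so {PatientID, Doctor, Ward} → Diagnosis does not hold.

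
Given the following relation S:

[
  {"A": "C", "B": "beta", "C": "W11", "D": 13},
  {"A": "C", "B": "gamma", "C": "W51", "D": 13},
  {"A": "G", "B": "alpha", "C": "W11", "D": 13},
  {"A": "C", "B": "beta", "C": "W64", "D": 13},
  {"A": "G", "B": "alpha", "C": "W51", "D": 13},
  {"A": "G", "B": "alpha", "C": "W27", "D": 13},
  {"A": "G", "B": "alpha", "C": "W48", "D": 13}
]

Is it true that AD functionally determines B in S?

No

(A=C, D=13): 3 rows → B takes values {beta, gamma} — violation
(A=G, D=13): 4 rows → B = alpha, alpha, alpha, alpha ✓
Two rows agree on AD but differ on B, so AD → B does not hold.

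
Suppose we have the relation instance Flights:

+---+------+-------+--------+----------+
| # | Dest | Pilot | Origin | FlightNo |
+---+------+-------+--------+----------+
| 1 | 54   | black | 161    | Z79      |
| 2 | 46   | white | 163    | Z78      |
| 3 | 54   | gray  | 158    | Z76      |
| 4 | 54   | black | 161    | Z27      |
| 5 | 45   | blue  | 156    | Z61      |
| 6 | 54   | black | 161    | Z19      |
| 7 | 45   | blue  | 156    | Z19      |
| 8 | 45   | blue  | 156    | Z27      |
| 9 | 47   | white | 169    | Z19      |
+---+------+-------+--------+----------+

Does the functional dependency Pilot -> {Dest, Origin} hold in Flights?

Pilot=black: rows 1, 4, 6 → {Dest,Origin} = (54, 161), (54, 161), (54, 161) ✓
Pilot=white: rows 2, 9 → {Dest,Origin} takes values {(46, 163), (47, 169)} — violation
Pilot=gray: row 3 → {Dest,Origin} = (54, 158) ✓
Pilot=blue: rows 5, 7, 8 → {Dest,Origin} = (45, 156), (45, 156), (45, 156) ✓
Two rows agree on Pilot but differ on {Dest, Origin}, so Pilot -> {Dest, Origin} does not hold.

No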